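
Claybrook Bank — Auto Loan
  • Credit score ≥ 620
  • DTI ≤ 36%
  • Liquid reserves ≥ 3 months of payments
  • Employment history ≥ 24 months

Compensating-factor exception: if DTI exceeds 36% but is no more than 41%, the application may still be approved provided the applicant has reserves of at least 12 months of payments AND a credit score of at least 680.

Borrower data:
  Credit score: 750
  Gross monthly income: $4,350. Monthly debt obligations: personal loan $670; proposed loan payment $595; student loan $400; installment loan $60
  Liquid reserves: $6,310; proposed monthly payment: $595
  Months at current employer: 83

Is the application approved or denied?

Denied

Credit score 750 ≥ 620 (meets base)
Total debts = (670 + 595 + 400 + 60) = 1,725. DTI: 1,725 ÷ 4,350 = 39.7%, over the 36% base limit.
Reserves = 6,310/595 = 10.6 months ≥ 3
Employment 83 ≥ 24 months
DTI 39.7% is within the 36%–41% exception band; checking compensating factors.
Override check — reserves: 10.6 mo (short of 12); score: 750 (ok).
Override conditions not both satisfied; exception does not apply.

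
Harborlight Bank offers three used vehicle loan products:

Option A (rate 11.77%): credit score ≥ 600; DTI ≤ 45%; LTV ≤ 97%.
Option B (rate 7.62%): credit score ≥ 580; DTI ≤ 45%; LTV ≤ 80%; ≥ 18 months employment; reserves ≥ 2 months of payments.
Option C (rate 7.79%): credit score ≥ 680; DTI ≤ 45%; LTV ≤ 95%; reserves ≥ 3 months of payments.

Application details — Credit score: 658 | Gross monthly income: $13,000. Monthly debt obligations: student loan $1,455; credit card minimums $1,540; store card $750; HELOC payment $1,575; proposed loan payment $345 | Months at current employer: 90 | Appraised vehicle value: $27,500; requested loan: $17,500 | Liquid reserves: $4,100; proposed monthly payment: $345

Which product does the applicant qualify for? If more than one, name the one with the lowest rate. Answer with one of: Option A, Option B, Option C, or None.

Total debts = (1,455 + 1,540 + 750 + 1,575 + 345) = 5,665; DTI = 5,665/13,000 = 43.6%.
LTV = 17,500/27,500 = 63.6%.
Reserves = 4,100/345 = 11.9 months.
Option A: score 658 ≥ 600; DTI 43.6% ≤ 45%; LTV 63.6% ≤ 97% → qualifies.
Option B: score 658 ≥ 580; DTI 43.6% ≤ 45%; LTV 63.6% ≤ 80%; employment 90 ≥ 18 mo; reserves 11.9 ≥ 2 mo → qualifies.
Option C: score 658 < 680; DTI 43.6% ≤ 45%; LTV 63.6% ≤ 95%; reserves 11.9 ≥ 3 mo → does not qualify.
Qualifying: Option A, Option B. Lowest rate is 7.62% → Option B.

Option B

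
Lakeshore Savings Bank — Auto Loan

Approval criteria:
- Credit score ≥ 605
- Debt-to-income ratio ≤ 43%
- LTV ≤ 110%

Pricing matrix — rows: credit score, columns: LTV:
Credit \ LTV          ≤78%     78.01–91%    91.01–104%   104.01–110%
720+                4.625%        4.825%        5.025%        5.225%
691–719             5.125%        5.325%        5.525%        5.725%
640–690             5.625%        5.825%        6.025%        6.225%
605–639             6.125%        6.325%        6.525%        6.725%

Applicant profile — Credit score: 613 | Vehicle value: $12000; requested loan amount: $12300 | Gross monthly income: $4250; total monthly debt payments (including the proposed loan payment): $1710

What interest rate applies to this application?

6.525%

Credit score 613 ≥ 605; DTI = 1,710/4,250 = 40.2% ≤ 43%
LTV = 12,300/12,000 = 102.5% ≤ 110%
Credit 613 → row 605–639; LTV 102.5% → column 91.01–104%. Grid cell → 6.525%.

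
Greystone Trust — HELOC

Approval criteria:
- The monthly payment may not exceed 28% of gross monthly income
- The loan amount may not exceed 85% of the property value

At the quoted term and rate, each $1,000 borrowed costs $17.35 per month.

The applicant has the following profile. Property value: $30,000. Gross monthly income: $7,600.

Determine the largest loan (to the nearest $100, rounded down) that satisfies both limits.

Payment cap: 28% × $7,600 = $2,128/month.
At $17.35 per $1,000, that supports 2,128/17.35 × 1,000 ≈ $122,651 → $122,600.
LTV cap: 85% × $30,000 = $25,500 → $25,500.
Binding constraint: loan-to-value.

$25,500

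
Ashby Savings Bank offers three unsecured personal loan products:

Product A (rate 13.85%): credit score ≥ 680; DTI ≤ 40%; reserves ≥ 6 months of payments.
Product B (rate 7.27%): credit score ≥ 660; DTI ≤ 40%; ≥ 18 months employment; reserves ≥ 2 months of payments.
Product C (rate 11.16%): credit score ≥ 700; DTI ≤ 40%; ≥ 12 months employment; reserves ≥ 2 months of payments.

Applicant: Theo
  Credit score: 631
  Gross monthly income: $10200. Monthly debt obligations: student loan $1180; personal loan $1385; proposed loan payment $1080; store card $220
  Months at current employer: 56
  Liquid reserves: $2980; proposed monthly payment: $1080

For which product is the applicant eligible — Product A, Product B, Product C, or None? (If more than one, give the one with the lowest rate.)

Total debts = (1,180 + 1,385 + 1,080 + 220) = 3,865; DTI = 3,865/10,200 = 37.9%.
Reserves = 2,980/1,080 = 2.8 months.
Product A: score 631 < 680; DTI 37.9% ≤ 40%; reserves 2.8 < 6 mo → does not qualify.
Product B: score 631 < 660; DTI 37.9% ≤ 40%; employment 56 ≥ 18 mo; reserves 2.8 ≥ 2 mo → does not qualify.
Product C: score 631 < 700; DTI 37.9% ≤ 40%; employment 56 ≥ 12 mo; reserves 2.8 ≥ 2 mo → does not qualify.

None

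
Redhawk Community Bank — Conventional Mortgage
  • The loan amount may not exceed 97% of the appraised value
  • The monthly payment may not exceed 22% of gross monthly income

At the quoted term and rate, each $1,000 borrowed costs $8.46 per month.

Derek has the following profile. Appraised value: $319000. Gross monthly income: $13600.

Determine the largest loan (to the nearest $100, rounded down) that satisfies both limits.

$309,400

Payment cap: 22% × $13,600 = $2,992/month.
At $8.46 per $1,000, that supports 2,992/8.46 × 1,000 ≈ $353,664 → $353,600.
LTV cap: 97% × $319,000 = $309,430 → $309,400.
Binding constraint: loan-to-value.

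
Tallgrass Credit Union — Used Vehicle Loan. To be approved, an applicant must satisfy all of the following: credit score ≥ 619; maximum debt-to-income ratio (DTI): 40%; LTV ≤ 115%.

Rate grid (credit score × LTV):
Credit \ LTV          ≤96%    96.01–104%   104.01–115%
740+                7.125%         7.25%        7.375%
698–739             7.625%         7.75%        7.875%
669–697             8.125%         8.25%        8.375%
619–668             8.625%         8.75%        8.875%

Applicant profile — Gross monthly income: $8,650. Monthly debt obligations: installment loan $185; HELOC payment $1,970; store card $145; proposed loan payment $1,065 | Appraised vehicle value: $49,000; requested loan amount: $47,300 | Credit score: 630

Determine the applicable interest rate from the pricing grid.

8.75%

Credit score 630 ≥ 619; Total monthly debts = (185 + 1,970 + 145 + 1,065) = 3,365. Debt-to-income = 3,365/8,650 = 38.9% — meets 40% limit
Loan-to-value = 47,300/49,000 = 96.5% — pass (115% max)
Score 630 is in the 619–668 band; LTV 96.5% is in the 96.01–104% band → 8.75%.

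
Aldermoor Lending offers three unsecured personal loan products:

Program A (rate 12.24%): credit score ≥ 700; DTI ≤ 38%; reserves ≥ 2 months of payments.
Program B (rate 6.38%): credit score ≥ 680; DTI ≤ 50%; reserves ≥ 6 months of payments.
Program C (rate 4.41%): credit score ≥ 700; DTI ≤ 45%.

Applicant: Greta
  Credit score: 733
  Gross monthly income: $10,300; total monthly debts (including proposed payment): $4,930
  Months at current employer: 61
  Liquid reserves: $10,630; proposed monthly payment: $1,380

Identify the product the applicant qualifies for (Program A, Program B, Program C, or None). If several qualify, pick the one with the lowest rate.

DTI = 4,930/10,300 = 47.9%.
Reserves = 10,630/1,380 = 7.7 months.
Program A: score 733 ≥ 700; DTI 47.9% > 38%; reserves 7.7 ≥ 2 mo → does not qualify.
Program B: score 733 ≥ 680; DTI 47.9% ≤ 50%; reserves 7.7 ≥ 6 mo → qualifies.
Program C: score 733 ≥ 700; DTI 47.9% > 45% → does not qualify.

Program B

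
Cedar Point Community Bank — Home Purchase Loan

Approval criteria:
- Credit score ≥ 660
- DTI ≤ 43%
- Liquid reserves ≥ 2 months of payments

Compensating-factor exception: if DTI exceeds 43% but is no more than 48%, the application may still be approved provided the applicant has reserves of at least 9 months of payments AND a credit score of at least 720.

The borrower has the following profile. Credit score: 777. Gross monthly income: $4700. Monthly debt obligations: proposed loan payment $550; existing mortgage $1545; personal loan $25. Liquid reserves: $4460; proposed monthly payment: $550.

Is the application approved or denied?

Denied

Credit score 777 ≥ 660 (meets base)
Total debts = (550 + 1,545 + 25) = 2,120. DTI = 2,120/4,700 = 45.1% > 43% — standard DTI limit exceeded.
Reserves = 4,460/550 = 8.1 months ≥ 2
DTI 45.1% is within the 43%–48% exception band; checking compensating factors.
Override check — reserves: 8.1 mo (short of 9); score: 777 (ok).
Override conditions not both satisfied; exception does not apply.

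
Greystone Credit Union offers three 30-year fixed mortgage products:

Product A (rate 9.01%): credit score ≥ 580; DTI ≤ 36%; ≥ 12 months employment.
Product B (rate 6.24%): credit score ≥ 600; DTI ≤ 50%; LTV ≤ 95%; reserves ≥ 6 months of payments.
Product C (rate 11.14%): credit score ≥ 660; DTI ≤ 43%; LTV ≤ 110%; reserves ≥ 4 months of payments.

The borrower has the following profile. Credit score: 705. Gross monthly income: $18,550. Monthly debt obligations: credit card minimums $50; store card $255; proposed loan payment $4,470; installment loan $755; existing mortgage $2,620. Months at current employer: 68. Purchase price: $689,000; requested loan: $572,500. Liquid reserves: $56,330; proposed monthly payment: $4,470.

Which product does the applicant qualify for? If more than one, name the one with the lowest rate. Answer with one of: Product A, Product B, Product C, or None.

Total debts = (50 + 255 + 4,470 + 755 + 2,620) = 8,150; DTI = 8,150/18,550 = 43.9%.
LTV = 572,500/689,000 = 83.1%.
Reserves = 56,330/4,470 = 12.6 months.
Product A: score 705 ≥ 580; DTI 43.9% > 36%; employment 68 ≥ 12 mo → does not qualify.
Product B: score 705 ≥ 600; DTI 43.9% ≤ 50%; LTV 83.1% ≤ 95%; reserves 12.6 ≥ 6 mo → qualifies.
Product C: score 705 ≥ 660; DTI 43.9% > 43%; LTV 83.1% ≤ 110%; reserves 12.6 ≥ 4 mo → does not qualify.

Product B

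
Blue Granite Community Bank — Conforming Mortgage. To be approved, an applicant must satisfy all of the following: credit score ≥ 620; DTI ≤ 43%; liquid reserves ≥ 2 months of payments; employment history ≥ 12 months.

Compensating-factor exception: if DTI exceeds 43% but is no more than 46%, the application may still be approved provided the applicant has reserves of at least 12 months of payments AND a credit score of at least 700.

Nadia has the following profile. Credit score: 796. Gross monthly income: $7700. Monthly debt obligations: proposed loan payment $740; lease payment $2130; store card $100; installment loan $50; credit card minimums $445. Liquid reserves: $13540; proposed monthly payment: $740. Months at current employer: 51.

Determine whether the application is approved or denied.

Credit score 796 ≥ 620 (meets base)
Total debts = (740 + 2,130 + 100 + 50 + 445) = 3,465. DTI: 3,465 ÷ 7,700 = 45%, over the 43% base limit.
Reserves: 13,540 ÷ 740 = 18.3 months (meets 2-month minimum)
Employment 51 ≥ 12 months
45% falls in the override range (43%–46%), so the compensating-factor test applies.
Override check — reserves: 18.3 mo (ok); score: 796 (ok).
Both override conditions satisfied; DTI exception granted.

Approved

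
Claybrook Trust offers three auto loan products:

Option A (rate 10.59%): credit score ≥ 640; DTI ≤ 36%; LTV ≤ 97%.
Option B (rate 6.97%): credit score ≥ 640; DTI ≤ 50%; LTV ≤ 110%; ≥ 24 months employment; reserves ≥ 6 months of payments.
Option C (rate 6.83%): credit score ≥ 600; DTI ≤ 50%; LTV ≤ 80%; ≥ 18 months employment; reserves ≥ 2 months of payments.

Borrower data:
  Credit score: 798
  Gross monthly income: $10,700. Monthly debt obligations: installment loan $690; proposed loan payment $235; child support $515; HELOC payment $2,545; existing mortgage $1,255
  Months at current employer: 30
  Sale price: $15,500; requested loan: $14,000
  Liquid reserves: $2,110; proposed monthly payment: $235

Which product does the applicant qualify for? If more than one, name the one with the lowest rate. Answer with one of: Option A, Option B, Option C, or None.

Option B

Total debts = (690 + 235 + 515 + 2,545 + 1,255) = 5,240; DTI = 5,240/10,700 = 49%.
LTV = 14,000/15,500 = 90.3%.
Reserves = 2,110/235 = 9.0 months.
Option A: score 798 ≥ 640; DTI 49% > 36%; LTV 90.3% ≤ 97% → does not qualify.
Option B: score 798 ≥ 640; DTI 49% ≤ 50%; LTV 90.3% ≤ 110%; employment 30 ≥ 24 mo; reserves 9.0 ≥ 6 mo → qualifies.
Option C: score 798 ≥ 600; DTI 49% ≤ 50%; LTV 90.3% > 80%; employment 30 ≥ 18 mo; reserves 9.0 ≥ 2 mo → does not qualify.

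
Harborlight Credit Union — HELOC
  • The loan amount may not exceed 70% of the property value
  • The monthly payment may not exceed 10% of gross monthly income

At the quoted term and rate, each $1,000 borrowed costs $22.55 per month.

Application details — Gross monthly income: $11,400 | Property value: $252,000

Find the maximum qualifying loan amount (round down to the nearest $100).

Payment cap: 10% × $11,400 = $1,140/month.
At $22.55 per $1,000, that supports 1,140/22.55 × 1,000 ≈ $50,554 → $50,500.
LTV cap: 70% × $252,000 = $176,400 → $176,400.
Binding constraint: payment-to-income.

$50,500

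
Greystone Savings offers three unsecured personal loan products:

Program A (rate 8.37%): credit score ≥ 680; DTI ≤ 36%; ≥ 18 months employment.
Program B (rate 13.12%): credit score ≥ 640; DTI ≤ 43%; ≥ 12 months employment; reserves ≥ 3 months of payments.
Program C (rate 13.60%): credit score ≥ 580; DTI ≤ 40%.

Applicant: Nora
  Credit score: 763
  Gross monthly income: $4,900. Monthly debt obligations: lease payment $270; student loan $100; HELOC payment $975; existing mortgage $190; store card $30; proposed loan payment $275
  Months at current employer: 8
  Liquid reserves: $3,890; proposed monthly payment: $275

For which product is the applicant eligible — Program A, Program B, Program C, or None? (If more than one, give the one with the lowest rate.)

Total debts = (270 + 100 + 975 + 190 + 30 + 275) = 1,840; DTI = 1,840/4,900 = 37.6%.
Reserves = 3,890/275 = 14.1 months.
Program A: score 763 ≥ 680; DTI 37.6% > 36%; employment 8 < 18 mo → does not qualify.
Program B: score 763 ≥ 640; DTI 37.6% ≤ 43%; employment 8 < 12 mo; reserves 14.1 ≥ 3 mo → does not qualify.
Program C: score 763 ≥ 580; DTI 37.6% ≤ 40% → qualifies.

Program C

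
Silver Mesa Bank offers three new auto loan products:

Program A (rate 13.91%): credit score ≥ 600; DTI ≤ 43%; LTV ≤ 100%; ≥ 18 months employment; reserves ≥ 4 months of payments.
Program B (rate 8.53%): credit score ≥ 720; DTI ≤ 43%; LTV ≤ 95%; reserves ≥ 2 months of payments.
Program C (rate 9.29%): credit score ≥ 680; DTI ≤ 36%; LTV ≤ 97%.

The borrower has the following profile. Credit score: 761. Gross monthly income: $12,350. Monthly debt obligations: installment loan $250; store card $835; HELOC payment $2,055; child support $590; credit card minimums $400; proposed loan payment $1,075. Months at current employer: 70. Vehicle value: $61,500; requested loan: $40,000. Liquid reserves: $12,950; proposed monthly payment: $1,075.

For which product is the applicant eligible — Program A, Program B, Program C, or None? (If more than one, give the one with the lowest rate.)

Program B

Total debts = (250 + 835 + 2,055 + 590 + 400 + 1,075) = 5,205; DTI = 5,205/12,350 = 42.1%.
LTV = 40,000/61,500 = 65%.
Reserves = 12,950/1,075 = 12.0 months.
Program A: score 761 ≥ 600; DTI 42.1% ≤ 43%; LTV 65% ≤ 100%; employment 70 ≥ 18 mo; reserves 12.0 ≥ 4 mo → qualifies.
Program B: score 761 ≥ 720; DTI 42.1% ≤ 43%; LTV 65% ≤ 95%; reserves 12.0 ≥ 2 mo → qualifies.
Program C: score 761 ≥ 680; DTI 42.1% > 36%; LTV 65% ≤ 97% → does not qualify.
Qualifying: Program A, Program B. Lowest rate is 8.53% → Program B.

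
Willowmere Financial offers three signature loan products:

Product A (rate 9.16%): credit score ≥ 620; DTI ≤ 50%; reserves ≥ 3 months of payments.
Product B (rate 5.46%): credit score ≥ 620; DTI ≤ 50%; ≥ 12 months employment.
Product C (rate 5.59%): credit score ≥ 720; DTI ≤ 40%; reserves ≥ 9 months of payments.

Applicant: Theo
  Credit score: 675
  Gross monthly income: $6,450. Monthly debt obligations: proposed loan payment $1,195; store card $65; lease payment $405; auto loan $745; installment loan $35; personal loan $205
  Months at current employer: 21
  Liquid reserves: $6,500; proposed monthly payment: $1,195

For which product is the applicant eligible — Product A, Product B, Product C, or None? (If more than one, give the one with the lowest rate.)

Product B

Total debts = (1,195 + 65 + 405 + 745 + 35 + 205) = 2,650; DTI = 2,650/6,450 = 41.1%.
Reserves = 6,500/1,195 = 5.4 months.
Product A: score 675 ≥ 620; DTI 41.1% ≤ 50%; reserves 5.4 ≥ 3 mo → qualifies.
Product B: score 675 ≥ 620; DTI 41.1% ≤ 50%; employment 21 ≥ 12 mo → qualifies.
Product C: score 675 < 720; DTI 41.1% > 40%; reserves 5.4 < 9 mo → does not qualify.
Qualifying: Product A, Product B. Lowest rate is 5.46% → Product B.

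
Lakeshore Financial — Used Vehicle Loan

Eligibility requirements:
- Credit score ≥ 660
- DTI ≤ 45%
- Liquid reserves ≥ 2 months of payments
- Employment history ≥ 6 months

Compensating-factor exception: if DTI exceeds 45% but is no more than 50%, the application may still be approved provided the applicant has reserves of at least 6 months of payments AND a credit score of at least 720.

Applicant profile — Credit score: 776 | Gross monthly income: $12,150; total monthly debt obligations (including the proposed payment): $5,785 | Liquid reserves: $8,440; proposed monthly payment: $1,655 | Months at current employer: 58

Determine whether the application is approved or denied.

Denied

Credit score 776 ≥ 660 (meets base)
DTI: 5,785 ÷ 12,150 = 47.6%, over the 45% base limit.
Reserves: 8,440 ÷ 1,655 = 5.1 months (meets 2-month minimum)
Employment 58 ≥ 6 months
47.6% falls in the override range (45%–50%), so the compensating-factor test applies.
Reserves 5.1 < 6 months; credit score 776 ≥ 720.
Compensating-factor requirement not fully met.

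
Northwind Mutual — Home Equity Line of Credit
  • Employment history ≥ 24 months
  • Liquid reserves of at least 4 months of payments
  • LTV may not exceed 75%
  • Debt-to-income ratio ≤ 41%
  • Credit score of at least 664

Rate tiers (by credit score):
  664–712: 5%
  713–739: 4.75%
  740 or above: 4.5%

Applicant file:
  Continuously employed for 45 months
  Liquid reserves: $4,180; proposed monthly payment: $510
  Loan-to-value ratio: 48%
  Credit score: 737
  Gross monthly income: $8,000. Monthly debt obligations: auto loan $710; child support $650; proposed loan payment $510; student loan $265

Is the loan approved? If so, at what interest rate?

Credit score 737 ≥ 664 (meets minimum)
Reserves: 4,180 ÷ 510 = 8.2 months (meets 4-month minimum)
LTV 48% — within 75%
Total monthly debts = (710 + 650 + 510 + 265) = 2,135. Debt-to-income = 2,135/8,000 = 26.7% — meets 41% limit
Employment 45 ≥ 24 months
All requirements met. Score 737 falls in the 713–739 tier → 4.75%.

Approved at 4.75%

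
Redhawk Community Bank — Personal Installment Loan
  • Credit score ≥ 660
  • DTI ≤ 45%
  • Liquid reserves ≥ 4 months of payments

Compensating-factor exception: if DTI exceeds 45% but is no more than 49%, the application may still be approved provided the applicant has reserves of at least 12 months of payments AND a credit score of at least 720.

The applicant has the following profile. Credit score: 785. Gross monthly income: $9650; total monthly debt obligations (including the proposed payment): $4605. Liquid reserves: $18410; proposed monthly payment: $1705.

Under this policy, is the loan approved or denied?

Denied

Credit score 785 ≥ 660 (meets base)
DTI = 4,605/9,650 = 47.7% > 45% — standard DTI limit exceeded.
Reserves: 18,410 ÷ 1,705 = 10.8 months (meets 4-month minimum)
DTI 47.7% is within the 45%–49% exception band; checking compensating factors.
Override check — reserves: 10.8 mo (short of 12); score: 785 (ok).
Compensating-factor requirement not fully met.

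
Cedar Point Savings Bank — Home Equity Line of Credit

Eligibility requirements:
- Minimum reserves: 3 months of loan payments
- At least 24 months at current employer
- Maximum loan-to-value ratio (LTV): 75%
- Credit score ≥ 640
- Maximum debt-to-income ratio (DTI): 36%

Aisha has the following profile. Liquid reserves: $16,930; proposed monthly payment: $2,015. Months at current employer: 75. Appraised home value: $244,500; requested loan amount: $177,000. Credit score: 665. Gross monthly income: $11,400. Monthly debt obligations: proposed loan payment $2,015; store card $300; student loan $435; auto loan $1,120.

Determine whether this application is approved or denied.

Reserves = 16,930/2,015 = 8.4 months ≥ 3
Employment 75 ≥ 24 months
Loan-to-value = 177,000/244,500 = 72.4% — pass (75% max)
Credit score 665 ≥ 640 (meets)
Total monthly debts = (2,015 + 300 + 435 + 1,120) = 3,870. DTI: 3,870 ÷ 11,400 = 33.9%, within the 36% cap
All criteria satisfied.

Approved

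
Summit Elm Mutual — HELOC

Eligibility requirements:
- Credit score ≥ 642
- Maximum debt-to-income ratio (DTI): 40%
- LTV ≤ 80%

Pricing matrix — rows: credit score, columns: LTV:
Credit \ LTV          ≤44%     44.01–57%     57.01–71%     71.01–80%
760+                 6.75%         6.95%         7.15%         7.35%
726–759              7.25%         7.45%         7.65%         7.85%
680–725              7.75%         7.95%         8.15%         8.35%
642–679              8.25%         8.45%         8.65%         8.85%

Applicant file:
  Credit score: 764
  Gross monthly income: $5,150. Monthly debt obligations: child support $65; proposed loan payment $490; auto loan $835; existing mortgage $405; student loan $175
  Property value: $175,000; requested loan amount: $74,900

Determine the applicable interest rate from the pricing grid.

Credit score 764 ≥ 642; Total monthly debts = (65 + 490 + 835 + 405 + 175) = 1,970. DTI = 1,970/5,150 = 38.3% ≤ 40%
LTV: 74,900 ÷ 175,000 = 42.8%, within 80% cap
Score 764 is in the 760+ band; LTV 42.8% is in the ≤44% band → 6.75%.

6.75%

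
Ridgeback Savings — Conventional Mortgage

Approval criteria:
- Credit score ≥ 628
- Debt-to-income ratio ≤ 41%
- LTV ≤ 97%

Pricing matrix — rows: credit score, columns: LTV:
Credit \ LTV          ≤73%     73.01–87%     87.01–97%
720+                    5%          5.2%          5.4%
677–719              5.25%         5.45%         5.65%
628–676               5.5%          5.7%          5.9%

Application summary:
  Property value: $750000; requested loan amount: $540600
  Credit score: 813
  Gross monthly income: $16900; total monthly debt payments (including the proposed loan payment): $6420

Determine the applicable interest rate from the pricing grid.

5%

Credit score 813 ≥ 628; DTI: 6,420 ÷ 16,900 = 38%, within the 41% cap
LTV = 540,600/750,000 = 72.1% ≤ 97%
Row: 813 falls in 720+. Column: 72.1% falls in ≤73%. Rate = 5%.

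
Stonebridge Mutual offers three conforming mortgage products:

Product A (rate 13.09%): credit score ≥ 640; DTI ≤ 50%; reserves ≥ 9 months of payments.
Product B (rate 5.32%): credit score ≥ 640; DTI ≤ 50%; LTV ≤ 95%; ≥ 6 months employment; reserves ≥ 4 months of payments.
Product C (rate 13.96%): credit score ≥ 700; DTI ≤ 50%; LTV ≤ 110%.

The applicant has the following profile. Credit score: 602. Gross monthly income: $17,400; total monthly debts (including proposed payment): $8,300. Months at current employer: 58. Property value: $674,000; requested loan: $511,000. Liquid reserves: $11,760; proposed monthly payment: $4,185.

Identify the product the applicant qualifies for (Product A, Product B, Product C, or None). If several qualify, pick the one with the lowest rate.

DTI = 8,300/17,400 = 47.7%.
LTV = 511,000/674,000 = 75.8%.
Reserves = 11,760/4,185 = 2.8 months.
Product A: score 602 < 640; DTI 47.7% ≤ 50%; reserves 2.8 < 9 mo → does not qualify.
Product B: score 602 < 640; DTI 47.7% ≤ 50%; LTV 75.8% ≤ 95%; employment 58 ≥ 6 mo; reserves 2.8 < 4 mo → does not qualify.
Product C: score 602 < 700; DTI 47.7% ≤ 50%; LTV 75.8% ≤ 110% → does not qualify.

None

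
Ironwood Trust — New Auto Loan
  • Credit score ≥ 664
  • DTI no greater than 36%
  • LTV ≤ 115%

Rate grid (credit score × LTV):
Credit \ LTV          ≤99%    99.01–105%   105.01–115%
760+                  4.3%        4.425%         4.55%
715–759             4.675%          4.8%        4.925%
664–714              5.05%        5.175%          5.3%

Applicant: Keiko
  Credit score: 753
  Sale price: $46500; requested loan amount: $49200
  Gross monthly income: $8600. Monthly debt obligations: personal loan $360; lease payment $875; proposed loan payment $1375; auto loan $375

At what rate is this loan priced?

Credit score 753 ≥ 664; Total monthly debts = (360 + 875 + 1,375 + 375) = 2,985. DTI: 2,985 ÷ 8,600 = 34.7%, within the 36% cap
LTV = 49,200/46,500 = 105.8% ≤ 115%
Score 753 is in the 715–759 band; LTV 105.8% is in the 105.01–115% band → 4.925%.

4.925%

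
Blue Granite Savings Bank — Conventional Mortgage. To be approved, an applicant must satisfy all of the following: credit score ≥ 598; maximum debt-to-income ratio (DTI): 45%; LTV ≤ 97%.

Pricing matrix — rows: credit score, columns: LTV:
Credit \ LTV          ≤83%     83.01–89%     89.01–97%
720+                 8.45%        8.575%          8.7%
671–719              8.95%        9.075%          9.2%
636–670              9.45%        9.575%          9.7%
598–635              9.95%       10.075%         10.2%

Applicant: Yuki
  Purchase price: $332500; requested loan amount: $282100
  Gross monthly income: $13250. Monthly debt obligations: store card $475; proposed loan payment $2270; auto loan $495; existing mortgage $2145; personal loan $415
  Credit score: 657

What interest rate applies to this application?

Credit score 657 ≥ 598; Total monthly debts = (475 + 2,270 + 495 + 2,145 + 415) = 5,800. Debt-to-income = 5,800/13,250 = 43.8% — meets 45% limit
Loan-to-value = 282,100/332,500 = 84.8% — pass (97% max)
Credit 657 → row 636–670; LTV 84.8% → column 83.01–89%. Grid cell → 9.575%.

9.575%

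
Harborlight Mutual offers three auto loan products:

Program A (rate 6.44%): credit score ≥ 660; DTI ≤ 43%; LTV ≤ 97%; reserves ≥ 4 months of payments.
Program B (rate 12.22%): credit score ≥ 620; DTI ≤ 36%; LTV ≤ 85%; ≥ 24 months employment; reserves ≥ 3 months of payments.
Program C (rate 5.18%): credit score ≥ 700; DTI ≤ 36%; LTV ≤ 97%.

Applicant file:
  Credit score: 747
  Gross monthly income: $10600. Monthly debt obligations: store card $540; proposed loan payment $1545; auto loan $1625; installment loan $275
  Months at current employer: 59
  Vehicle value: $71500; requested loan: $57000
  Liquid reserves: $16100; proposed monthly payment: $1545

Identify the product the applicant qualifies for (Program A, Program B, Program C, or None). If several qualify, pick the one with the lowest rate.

Program A

Total debts = (540 + 1,545 + 1,625 + 275) = 3,985; DTI = 3,985/10,600 = 37.6%.
LTV = 57,000/71,500 = 79.7%.
Reserves = 16,100/1,545 = 10.4 months.
Program A: score 747 ≥ 660; DTI 37.6% ≤ 43%; LTV 79.7% ≤ 97%; reserves 10.4 ≥ 4 mo → qualifies.
Program B: score 747 ≥ 620; DTI 37.6% > 36%; LTV 79.7% ≤ 85%; employment 59 ≥ 24 mo; reserves 10.4 ≥ 3 mo → does not qualify.
Program C: score 747 ≥ 700; DTI 37.6% > 36%; LTV 79.7% ≤ 97% → does not qualify.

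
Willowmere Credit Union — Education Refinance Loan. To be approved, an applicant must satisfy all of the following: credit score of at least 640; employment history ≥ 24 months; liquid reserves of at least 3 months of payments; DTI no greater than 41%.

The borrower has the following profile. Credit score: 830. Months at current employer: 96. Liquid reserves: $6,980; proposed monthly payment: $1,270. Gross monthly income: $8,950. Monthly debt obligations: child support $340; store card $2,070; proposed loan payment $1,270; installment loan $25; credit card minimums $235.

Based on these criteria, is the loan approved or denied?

Credit score 830 ≥ 640 (meets)
Employment 96 ≥ 24 months
Liquid reserves cover 6,980/1,270 = 5.5 months — ≥ 3 required
Total monthly debts = (340 + 2,070 + 1,270 + 25 + 235) = 3,940. DTI = 3,940/8,950 = 44% > 41%
Fails on DTI.

Denied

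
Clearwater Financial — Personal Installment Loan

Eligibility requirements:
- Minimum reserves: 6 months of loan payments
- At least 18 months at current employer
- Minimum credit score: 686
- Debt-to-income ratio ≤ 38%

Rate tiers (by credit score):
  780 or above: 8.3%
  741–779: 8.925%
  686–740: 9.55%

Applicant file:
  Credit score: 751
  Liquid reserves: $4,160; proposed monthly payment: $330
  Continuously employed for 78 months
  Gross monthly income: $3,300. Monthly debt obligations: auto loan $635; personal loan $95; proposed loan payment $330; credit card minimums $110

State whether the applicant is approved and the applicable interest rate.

Credit score 751 ≥ 686 (meets minimum)
Employment 78 ≥ 18 months
Reserves: 4,160 ÷ 330 = 12.6 months (meets 6-month minimum)
Total monthly debts = (635 + 95 + 330 + 110) = 1,170. Debt-to-income = 1,170/3,300 = 35.5% — meets 38% limit
All requirements met. Score 751 falls in the 741–779 tier → 8.925%.

Approved at 8.925%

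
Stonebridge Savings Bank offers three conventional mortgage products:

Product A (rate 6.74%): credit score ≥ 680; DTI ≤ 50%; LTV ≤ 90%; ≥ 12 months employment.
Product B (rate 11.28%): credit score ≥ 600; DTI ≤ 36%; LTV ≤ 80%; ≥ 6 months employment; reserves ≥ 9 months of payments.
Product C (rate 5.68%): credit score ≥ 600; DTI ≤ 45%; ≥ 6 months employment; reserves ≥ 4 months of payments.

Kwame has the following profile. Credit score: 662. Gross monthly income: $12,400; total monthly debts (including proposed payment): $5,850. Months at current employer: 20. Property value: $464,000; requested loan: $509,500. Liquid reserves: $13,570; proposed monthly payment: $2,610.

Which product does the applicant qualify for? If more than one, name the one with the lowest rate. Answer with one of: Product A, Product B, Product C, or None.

None

DTI = 5,850/12,400 = 47.2%.
LTV = 509,500/464,000 = 109.8%.
Reserves = 13,570/2,610 = 5.2 months.
Product A: score 662 < 680; DTI 47.2% ≤ 50%; LTV 109.8% > 90%; employment 20 ≥ 12 mo → does not qualify.
Product B: score 662 ≥ 600; DTI 47.2% > 36%; LTV 109.8% > 80%; employment 20 ≥ 6 mo; reserves 5.2 < 9 mo → does not qualify.
Product C: score 662 ≥ 600; DTI 47.2% > 45%; employment 20 ≥ 6 mo; reserves 5.2 ≥ 4 mo → does not qualify.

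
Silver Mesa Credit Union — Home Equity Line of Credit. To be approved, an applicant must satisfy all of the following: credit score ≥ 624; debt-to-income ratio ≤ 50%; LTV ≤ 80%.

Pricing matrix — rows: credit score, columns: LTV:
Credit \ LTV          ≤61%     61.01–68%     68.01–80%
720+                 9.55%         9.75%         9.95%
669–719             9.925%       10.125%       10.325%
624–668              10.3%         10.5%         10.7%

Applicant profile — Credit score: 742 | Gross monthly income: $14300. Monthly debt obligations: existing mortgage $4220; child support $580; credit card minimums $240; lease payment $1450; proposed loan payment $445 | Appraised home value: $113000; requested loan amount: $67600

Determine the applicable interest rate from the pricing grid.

Credit score 742 ≥ 624; Total monthly debts = (4,220 + 580 + 240 + 1,450 + 445) = 6,935. DTI = 6,935/14,300 = 48.5% ≤ 50%
LTV = 67,600/113,000 = 59.8% ≤ 80%
Row: 742 falls in 720+. Column: 59.8% falls in ≤61%. Rate = 9.55%.

9.55%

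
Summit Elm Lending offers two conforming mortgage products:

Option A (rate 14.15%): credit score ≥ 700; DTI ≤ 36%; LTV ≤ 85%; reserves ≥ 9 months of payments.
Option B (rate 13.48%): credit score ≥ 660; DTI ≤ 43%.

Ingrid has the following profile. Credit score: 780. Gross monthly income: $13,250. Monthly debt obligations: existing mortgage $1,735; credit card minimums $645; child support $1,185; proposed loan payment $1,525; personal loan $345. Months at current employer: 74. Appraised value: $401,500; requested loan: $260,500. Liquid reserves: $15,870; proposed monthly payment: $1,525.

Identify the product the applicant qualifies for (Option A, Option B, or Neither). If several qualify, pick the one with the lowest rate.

Option B

Total debts = (1,735 + 645 + 1,185 + 1,525 + 345) = 5,435; DTI = 5,435/13,250 = 41%.
LTV = 260,500/401,500 = 64.9%.
Reserves = 15,870/1,525 = 10.4 months.
Option A: score 780 ≥ 700; DTI 41% > 36%; LTV 64.9% ≤ 85%; reserves 10.4 ≥ 9 mo → does not qualify.
Option B: score 780 ≥ 660; DTI 41% ≤ 43% → qualifies.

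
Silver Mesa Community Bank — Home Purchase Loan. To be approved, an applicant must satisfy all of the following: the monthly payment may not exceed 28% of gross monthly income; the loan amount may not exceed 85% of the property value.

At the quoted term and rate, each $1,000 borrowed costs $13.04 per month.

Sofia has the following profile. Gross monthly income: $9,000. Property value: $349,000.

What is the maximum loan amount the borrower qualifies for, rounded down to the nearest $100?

Payment cap: 28% × $9,000 = $2,520/month.
At $13.04 per $1,000, that supports 2,520/13.04 × 1,000 ≈ $193,251 → $193,200.
LTV cap: 85% × $349,000 = $296,650 → $296,600.
Binding constraint: payment-to-income.

$193,200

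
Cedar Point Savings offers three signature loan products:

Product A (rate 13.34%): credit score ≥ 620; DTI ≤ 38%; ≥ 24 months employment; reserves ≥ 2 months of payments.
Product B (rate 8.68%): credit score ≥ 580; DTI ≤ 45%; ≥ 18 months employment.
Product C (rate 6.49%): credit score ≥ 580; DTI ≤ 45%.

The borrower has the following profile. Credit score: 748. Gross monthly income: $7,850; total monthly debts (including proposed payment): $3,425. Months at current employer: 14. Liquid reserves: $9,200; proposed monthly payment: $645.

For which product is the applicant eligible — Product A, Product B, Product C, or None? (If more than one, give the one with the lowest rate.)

DTI = 3,425/7,850 = 43.6%.
Reserves = 9,200/645 = 14.3 months.
Product A: score 748 ≥ 620; DTI 43.6% > 38%; employment 14 < 24 mo; reserves 14.3 ≥ 2 mo → does not qualify.
Product B: score 748 ≥ 580; DTI 43.6% ≤ 45%; employment 14 < 18 mo → does not qualify.
Product C: score 748 ≥ 580; DTI 43.6% ≤ 45% → qualifies.

Product C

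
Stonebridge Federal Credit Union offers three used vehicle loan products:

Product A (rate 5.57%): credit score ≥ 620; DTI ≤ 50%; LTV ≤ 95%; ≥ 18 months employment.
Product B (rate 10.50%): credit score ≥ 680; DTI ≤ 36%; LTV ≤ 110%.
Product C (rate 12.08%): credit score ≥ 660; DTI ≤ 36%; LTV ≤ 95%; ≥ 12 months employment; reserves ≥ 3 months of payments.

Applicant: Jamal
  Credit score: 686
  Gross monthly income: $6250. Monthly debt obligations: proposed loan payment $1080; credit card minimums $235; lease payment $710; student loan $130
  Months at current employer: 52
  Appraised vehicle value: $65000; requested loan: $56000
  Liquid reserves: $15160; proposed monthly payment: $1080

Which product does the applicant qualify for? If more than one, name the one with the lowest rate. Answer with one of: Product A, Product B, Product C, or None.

Product A

Total debts = (1,080 + 235 + 710 + 130) = 2,155; DTI = 2,155/6,250 = 34.5%.
LTV = 56,000/65,000 = 86.2%.
Reserves = 15,160/1,080 = 14.0 months.
Product A: score 686 ≥ 620; DTI 34.5% ≤ 50%; LTV 86.2% ≤ 95%; employment 52 ≥ 18 mo → qualifies.
Product B: score 686 ≥ 680; DTI 34.5% ≤ 36%; LTV 86.2% ≤ 110% → qualifies.
Product C: score 686 ≥ 660; DTI 34.5% ≤ 36%; LTV 86.2% ≤ 95%; employment 52 ≥ 12 mo; reserves 14.0 ≥ 3 mo → qualifies.
Qualifying: Product A, Product B, Product C. Lowest rate is 5.57% → Product A.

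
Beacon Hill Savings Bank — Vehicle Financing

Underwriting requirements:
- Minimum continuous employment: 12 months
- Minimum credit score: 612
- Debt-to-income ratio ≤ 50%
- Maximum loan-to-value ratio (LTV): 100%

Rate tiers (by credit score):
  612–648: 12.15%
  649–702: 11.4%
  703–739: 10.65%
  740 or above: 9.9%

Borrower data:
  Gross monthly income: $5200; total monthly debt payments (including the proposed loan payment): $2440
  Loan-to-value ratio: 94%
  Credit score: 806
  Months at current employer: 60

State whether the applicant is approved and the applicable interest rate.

Approved at 9.9%

Credit score 806 ≥ 612 (meets minimum)
Employment 60 ≥ 12 months
DTI = 2,440/5,200 = 46.9% ≤ 50%
LTV 94% ≤ 100%
All requirements met. Score 806 falls in the 740 or above tier → 9.9%.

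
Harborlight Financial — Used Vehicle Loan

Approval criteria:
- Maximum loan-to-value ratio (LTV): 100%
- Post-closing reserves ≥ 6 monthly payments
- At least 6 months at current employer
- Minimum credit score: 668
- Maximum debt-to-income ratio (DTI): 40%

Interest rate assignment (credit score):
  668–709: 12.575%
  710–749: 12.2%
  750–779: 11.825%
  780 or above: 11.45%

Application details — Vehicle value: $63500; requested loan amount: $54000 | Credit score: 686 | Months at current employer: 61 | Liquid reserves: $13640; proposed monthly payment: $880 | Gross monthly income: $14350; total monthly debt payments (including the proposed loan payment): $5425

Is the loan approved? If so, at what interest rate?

Credit score 686 ≥ 668 (meets minimum)
Reserves = 13,640/880 = 15.5 months ≥ 6
Loan-to-value = 54,000/63,500 = 85% — pass (100% max)
DTI = 5,425/14,350 = 37.8% ≤ 40%
Employment 61 ≥ 6 months
All requirements met. Score 686 falls in the 668–709 tier → 12.575%.

Approved at 12.575%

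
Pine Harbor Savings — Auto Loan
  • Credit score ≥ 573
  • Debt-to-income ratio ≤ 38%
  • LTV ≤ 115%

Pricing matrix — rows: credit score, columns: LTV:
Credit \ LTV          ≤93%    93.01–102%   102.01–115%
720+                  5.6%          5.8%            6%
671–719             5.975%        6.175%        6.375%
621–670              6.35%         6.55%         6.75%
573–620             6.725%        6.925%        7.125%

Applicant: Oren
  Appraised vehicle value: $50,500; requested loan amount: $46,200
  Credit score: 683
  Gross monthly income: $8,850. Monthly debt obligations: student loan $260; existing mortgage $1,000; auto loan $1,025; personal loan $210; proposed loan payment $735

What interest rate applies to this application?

Credit score 683 ≥ 573; Total monthly debts = (260 + 1,000 + 1,025 + 210 + 735) = 3,230. Debt-to-income = 3,230/8,850 = 36.5% — meets 38% limit
LTV = 46,200/50,500 = 91.5% ≤ 115%
Credit 683 → row 671–719; LTV 91.5% → column ≤93%. Grid cell → 5.975%.

5.975%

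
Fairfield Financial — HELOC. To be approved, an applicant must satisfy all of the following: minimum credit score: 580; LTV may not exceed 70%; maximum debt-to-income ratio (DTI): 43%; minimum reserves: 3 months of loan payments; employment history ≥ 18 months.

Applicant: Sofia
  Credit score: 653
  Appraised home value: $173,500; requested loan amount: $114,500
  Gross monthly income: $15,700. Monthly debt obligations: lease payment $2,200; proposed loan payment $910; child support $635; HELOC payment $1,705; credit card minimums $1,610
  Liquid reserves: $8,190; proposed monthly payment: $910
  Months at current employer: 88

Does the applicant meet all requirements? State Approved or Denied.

Credit score 653 ≥ 580 (meets)
Loan-to-value = 114,500/173,500 = 66% — pass (70% max)
Total monthly debts = (2,200 + 910 + 635 + 1,705 + 1,610) = 7,060. DTI: 7,060 ÷ 15,700 = 45%, exceeds the 43% cap
Reserves = 8,190/910 = 9.0 months ≥ 3
Employment 88 ≥ 18 months
Fails on DTI.

Denied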